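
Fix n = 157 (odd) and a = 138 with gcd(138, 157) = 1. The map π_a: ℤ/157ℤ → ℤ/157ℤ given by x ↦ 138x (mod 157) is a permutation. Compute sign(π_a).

Orbit of 9 under x↦138x: [9, 143, 109, 127, 99, 3, 100]… (length divides ord_157(138)).
Decompose π into cycles: lengths [78, 78, 1] (3 cycles, including the fixed point 0).
sign(π) = (−1)^{n − #cycles} = (−1)^{157−3} = (−1)^154 = +1.
(138|157)_J = +1 (Zolotarev's lemma cross-check).

+1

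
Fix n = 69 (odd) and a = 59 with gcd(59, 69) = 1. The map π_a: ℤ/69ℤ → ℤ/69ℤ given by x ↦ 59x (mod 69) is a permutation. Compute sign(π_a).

-1

Start at x=58: 58 → 41 → 4 → 29 → 55 → 2 → 49 → … (one orbit).
The orbit structure of x ↦ 59x mod 69: 6 orbits of sizes [22, 22, 11, 11, 2, 1].
Σ(ℓ_i−1) = 69−6 = 63; sign = (−1)^63 = -1.
The Jacobi symbol (59|69) = -1 (Zolotarev) agrees.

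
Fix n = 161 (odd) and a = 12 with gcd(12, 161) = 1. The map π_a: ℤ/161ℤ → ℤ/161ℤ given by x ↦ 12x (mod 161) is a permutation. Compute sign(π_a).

Trace 16: π^k(16) = [16, 31, 50, 117, 116, 104, 121] for k=0..6.
Cycle type of π: 66×2 + 11×2 + 6 + 1; total 6 cycles.
n − c = 161 − 6 = 155; sign = (−1)^155 = -1.

-1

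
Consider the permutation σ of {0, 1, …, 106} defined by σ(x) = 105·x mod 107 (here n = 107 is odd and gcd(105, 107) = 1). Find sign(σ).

Orbit of 75 under x↦105x: [75, 64, 86, 42, 23, 61, 92]… (length divides ord_107(105)).
The orbit structure of x ↦ 105x mod 107: 3 orbits of sizes [53, 53, 1].
n − c = 107 − 3 = 104; sign = (−1)^104 = +1.
The Jacobi symbol (105|107) = +1 (Zolotarev) agrees.

+1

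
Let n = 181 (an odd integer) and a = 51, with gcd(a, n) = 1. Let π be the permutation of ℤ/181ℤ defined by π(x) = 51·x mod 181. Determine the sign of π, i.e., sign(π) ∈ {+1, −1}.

-1

Orbit of 155 under x↦51x: [155, 122, 68, 29, 31, 133, 86]… (length divides ord_181(51)).
The orbit structure of x ↦ 51x mod 181: 4 orbits of sizes [60, 60, 60, 1].
4 cycles on 181: each ℓ→(−1)^(ℓ−1), product (−1)^177 = -1.
Check: (51/181) = -1 by Zolotarev.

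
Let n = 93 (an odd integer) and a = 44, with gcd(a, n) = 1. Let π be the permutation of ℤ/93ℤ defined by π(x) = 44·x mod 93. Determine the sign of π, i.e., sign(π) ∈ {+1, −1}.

+1

Orbit of 82 under x↦44x: [82, 74, 1, 44, 76, 89, 10]… (length divides ord_93(44)).
Cycle type of π: 30×3 + 2 + 1; total 5 cycles.
93 − 5 = 88 transpositions; sign(π) = (−1)^88 = +1.
Check: (44/93) = +1 by Zolotarev.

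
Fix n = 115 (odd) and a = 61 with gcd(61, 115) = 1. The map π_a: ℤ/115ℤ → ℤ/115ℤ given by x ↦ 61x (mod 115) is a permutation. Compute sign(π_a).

Start at x=86: 86 → 71 → 76 → 36 → 11 → 96 → 106 → … (one orbit).
Cycle lengths of π_61 on ℤ/115ℤ: [22, 22, 22, 22, 22, 1, 1, 1, 1, 1]; 10 cycles in total.
n − c = 115 − 10 = 105; sign = (−1)^105 = -1.
Check: (61/115) = -1 by Zolotarev.

-1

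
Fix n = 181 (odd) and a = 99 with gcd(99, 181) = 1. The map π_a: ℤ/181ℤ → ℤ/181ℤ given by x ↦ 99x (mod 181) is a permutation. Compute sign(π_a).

Trace 49: π^k(49) = [49, 145, 56, 114, 64, 1, 99] for k=0..6.
Cycle lengths of π_99 on ℤ/181ℤ: [30, 30, 30, 30, 30, 30, 1]; 7 cycles in total.
With 7 cycles on 181 points, sign = (−1)^{181−7} = +1.

+1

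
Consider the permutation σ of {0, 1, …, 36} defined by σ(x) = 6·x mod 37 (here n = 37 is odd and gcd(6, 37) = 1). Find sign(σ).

-1

Start at x=36: 36 → 31 → 1 → 6 → 36 (one orbit).
The orbit structure of x ↦ 6x mod 37: 10 orbits of sizes [4, 4, 4, 4, 4, 4, 4, 4, 4, 1].
With 10 cycles on 37 points, sign = (−1)^{37−10} = -1.
Via Zolotarev, sign(π_{6}) = (6|37) = -1.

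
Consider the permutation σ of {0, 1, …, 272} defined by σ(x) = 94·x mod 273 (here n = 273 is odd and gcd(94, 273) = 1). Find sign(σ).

Start at x=1: 1 → 94 → 100 → 118 → 172 → 61 → 1 (one orbit).
Cycle lengths of π_94 on ℤ/273ℤ: [6, 6, 6, 6, 6, 6, 6, 6, 6, 6, 6, 6, 6, 6, 6, 6, 6, 6, 6, 6, 6, 6, 6, 6, 6, 6, 6, 6, 6, 6, 6, 6, 6, 6, 6, 6, 6, 6, 6, 3, 3, 3, 3, 3, 3, 3, 3, 3, 3, 3, 3, 1, 1, 1]; 54 cycles in total.
With 54 cycles on 273 points, sign = (−1)^{273−54} = -1.

-1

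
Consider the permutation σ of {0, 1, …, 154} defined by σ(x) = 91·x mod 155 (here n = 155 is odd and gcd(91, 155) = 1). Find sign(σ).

-1

Orbit of 66 under x↦91x: [66, 116, 16, 61, 126, 151, 101]… (length divides ord_155(91)).
π_91 has 20 disjoint cycles with lengths [10, 10, 10, 10, 10, 10, 10, 10, 10, 10, 10, 10, 10, 10, 10, 1, 1, 1, 1, 1] on {0,…,154}.
Σ(ℓ_i−1) = 155−20 = 135; sign = (−1)^135 = -1.
(91|155)_J = -1 (Zolotarev's lemma cross-check).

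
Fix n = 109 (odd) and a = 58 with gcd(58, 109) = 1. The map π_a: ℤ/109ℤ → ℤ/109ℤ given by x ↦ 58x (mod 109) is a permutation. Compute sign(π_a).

Trace 29: π^k(29) = [29, 47, 1, 58, 94, 2, 7] for k=0..6.
Decompose π into cycles: lengths [108, 1] (2 cycles, including the fixed point 0).
With 2 cycles on 109 points, sign = (−1)^{109−2} = -1.
Via Zolotarev, sign(π_{58}) = (58|109) = -1.

-1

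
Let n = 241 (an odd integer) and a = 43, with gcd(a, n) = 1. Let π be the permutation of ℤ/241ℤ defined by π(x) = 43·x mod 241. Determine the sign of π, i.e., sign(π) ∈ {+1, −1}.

-1

Orbit of 162 under x↦43x: [162, 218, 216, 130, 47, 93, 143]… (length divides ord_241(43)).
Cycle type of π: 80×3 + 1; total 4 cycles.
4 cycles on 241: each ℓ→(−1)^(ℓ−1), product (−1)^237 = -1.
Zolotarev: (43|241) = -1, matching the cycle-count sign.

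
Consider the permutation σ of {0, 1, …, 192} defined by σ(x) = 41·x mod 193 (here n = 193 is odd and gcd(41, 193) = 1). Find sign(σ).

Trace 148: π^k(148) = [148, 85, 11, 65, 156, 27, 142] for k=0..6.
2 cycles of lengths [192, 1].
Σ(ℓ_i−1) = 193−2 = 191; sign = (−1)^191 = -1.
The Jacobi symbol (41|193) = -1 (Zolotarev) agrees.

-1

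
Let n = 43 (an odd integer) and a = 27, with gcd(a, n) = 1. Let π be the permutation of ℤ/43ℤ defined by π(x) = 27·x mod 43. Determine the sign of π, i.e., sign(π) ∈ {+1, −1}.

Orbit of 42 under x↦27x: [42, 16, 2, 11, 39, 21, 8]… (length divides ord_43(27)).
4 cycles of lengths [14, 14, 14, 1].
With 4 cycles on 43 points, sign = (−1)^{43−4} = -1.
(27|43)_J = -1 (Zolotarev's lemma cross-check).

-1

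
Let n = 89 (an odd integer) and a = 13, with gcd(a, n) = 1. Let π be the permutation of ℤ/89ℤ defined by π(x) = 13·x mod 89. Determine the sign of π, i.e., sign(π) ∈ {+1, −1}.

-1

Start at x=64: 64 → 31 → 47 → 77 → 22 → 19 → 69 → … (one orbit).
Decompose π into cycles: lengths [88, 1] (2 cycles, including the fixed point 0).
2 cycles on 89: each ℓ→(−1)^(ℓ−1), product (−1)^87 = -1.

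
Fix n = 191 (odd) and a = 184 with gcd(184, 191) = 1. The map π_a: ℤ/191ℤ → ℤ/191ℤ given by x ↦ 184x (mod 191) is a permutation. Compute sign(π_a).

+1

Start at x=1: 1 → 184 → 49 → 39 → 109 → 1 (one orbit).
39 cycles of lengths [5, 5, 5, 5, 5, 5, 5, 5, 5, 5, 5, 5, 5, 5, 5, 5, 5, 5, 5, 5, 5, 5, 5, 5, 5, 5, 5, 5, 5, 5, 5, 5, 5, 5, 5, 5, 5, 5, 1].
sign(π) = (−1)^{n − #cycles} = (−1)^{191−39} = (−1)^152 = +1.
The Jacobi symbol (184|191) = +1 (Zolotarev) agrees.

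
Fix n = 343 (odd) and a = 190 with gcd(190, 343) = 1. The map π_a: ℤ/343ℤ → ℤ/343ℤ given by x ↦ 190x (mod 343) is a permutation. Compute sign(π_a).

Trace 134: π^k(134) = [134, 78, 71, 113, 204, 1, 190] for k=0..6.
Decompose π into cycles: lengths [49, 49, 49, 49, 49, 49, 7, 7, 7, 7, 7, 7, 1, 1, 1, 1, 1, 1, 1] (19 cycles, including the fixed point 0).
sign(π) = (−1)^{n − #cycles} = (−1)^{343−19} = (−1)^324 = +1.
Via Zolotarev, sign(π_{190}) = (190|343) = +1.

+1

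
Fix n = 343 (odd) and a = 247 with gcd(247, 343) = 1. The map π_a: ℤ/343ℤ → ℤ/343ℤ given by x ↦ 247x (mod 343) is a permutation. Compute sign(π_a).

Trace 319: π^k(319) = [319, 246, 51, 249, 106, 114, 32] for k=0..6.
Decompose π into cycles: lengths [147, 147, 21, 21, 3, 3, 1] (7 cycles, including the fixed point 0).
n − c = 343 − 7 = 336; sign = (−1)^336 = +1.

+1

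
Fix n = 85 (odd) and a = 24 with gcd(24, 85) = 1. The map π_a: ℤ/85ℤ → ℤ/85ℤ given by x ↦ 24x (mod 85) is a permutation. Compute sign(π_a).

-1

Orbit of 16 under x↦24x: [16, 44, 36, 14, 81, 74, 76]… (length divides ord_85(24)).
8 cycles of lengths [16, 16, 16, 16, 16, 2, 2, 1].
n − c = 85 − 8 = 77; sign = (−1)^77 = -1.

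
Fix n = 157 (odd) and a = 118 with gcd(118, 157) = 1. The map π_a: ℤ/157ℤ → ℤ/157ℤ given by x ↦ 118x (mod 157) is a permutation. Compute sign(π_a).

+1

Start at x=90: 90 → 101 → 143 → 75 → 58 → 93 → 141 → … (one orbit).
7 cycles of lengths [26, 26, 26, 26, 26, 26, 1].
n − c = 157 − 7 = 150; sign = (−1)^150 = +1.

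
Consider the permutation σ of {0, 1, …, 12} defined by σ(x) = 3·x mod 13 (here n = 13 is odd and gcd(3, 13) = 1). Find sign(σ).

Start at x=9: 9 → 1 → 3 → 9 (one orbit).
Decompose π into cycles: lengths [3, 3, 3, 3, 1] (5 cycles, including the fixed point 0).
13 − 5 = 8 transpositions; sign(π) = (−1)^8 = +1.
Check: (3/13) = +1 by Zolotarev.

+1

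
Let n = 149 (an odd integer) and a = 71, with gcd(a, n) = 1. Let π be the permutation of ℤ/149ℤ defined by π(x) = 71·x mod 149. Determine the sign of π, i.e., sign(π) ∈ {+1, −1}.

Start at x=131: 131 → 63 → 3 → 64 → 74 → 39 → 87 → … (one orbit).
2 cycles of lengths [148, 1].
n − c = 149 − 2 = 147; sign = (−1)^147 = -1.
Check: (71/149) = -1 by Zolotarev.

-1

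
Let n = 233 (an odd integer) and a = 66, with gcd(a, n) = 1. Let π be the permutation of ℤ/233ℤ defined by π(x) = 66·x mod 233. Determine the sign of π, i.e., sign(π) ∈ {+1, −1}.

Trace 187: π^k(187) = [187, 226, 4, 31, 182, 129, 126] for k=0..6.
The orbit structure of x ↦ 66x mod 233: 3 orbits of sizes [116, 116, 1].
With 3 cycles on 233 points, sign = (−1)^{233−3} = +1.
Zolotarev: (66|233) = +1, matching the cycle-count sign.

+1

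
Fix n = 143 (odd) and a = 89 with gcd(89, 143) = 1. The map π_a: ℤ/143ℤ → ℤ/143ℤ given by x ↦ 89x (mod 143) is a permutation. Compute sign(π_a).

Trace 122: π^k(122) = [122, 133, 111, 12, 67, 100, 34] for k=0..6.
Cycle type of π: 12×11 + 1×11; total 22 cycles.
sign(π) = (−1)^{n − #cycles} = (−1)^{143−22} = (−1)^121 = -1.
Via Zolotarev, sign(π_{89}) = (89|143) = -1.

-1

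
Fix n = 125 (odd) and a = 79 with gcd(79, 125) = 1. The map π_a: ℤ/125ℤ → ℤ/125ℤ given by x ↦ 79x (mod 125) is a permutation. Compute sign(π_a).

+1

Orbit of 61 under x↦79x: [61, 69, 76, 4, 66, 89, 31]… (length divides ord_125(79)).
The orbit structure of x ↦ 79x mod 125: 7 orbits of sizes [50, 50, 10, 10, 2, 2, 1].
sign(π) = (−1)^{n − #cycles} = (−1)^{125−7} = (−1)^118 = +1.
Check: (79/125) = +1 by Zolotarev.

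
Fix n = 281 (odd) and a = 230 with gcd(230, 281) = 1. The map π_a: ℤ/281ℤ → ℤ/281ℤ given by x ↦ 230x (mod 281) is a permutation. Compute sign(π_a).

-1

Trace 124: π^k(124) = [124, 139, 217, 173, 169, 92, 85] for k=0..6.
The orbit structure of x ↦ 230x mod 281: 2 orbits of sizes [280, 1].
n − c = 281 − 2 = 279; sign = (−1)^279 = -1.
Check: (230/281) = -1 by Zolotarev.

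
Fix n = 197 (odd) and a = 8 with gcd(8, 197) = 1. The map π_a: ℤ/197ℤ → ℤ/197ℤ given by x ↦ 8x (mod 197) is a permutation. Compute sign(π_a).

-1

Orbit of 110 under x↦8x: [110, 92, 145, 175, 21, 168, 162]… (length divides ord_197(8)).
2 cycles of lengths [196, 1].
n − c = 197 − 2 = 195; sign = (−1)^195 = -1.
The Jacobi symbol (8|197) = -1 (Zolotarev) agrees.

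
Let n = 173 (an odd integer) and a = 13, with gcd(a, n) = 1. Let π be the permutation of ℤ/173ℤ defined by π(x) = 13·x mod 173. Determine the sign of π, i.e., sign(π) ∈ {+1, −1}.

Orbit of 49 under x↦13x: [49, 118, 150, 47, 92, 158, 151]… (length divides ord_173(13)).
3 cycles of lengths [86, 86, 1].
n − c = 173 − 3 = 170; sign = (−1)^170 = +1.
Check: (13/173) = +1 by Zolotarev.

+1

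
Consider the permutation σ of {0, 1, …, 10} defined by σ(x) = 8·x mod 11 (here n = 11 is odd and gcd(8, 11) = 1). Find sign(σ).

Orbit of 9 under x↦8x: [9, 6, 4, 10, 3, 2, 5]… (length divides ord_11(8)).
2 cycles of lengths [10, 1].
n − c = 11 − 2 = 9; sign = (−1)^9 = -1.
Via Zolotarev, sign(π_{8}) = (8|11) = -1.

-1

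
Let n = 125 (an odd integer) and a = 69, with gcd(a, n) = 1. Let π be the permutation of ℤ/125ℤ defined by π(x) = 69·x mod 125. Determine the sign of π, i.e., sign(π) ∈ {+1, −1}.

Trace 91: π^k(91) = [91, 29, 1, 69, 11, 9, 121] for k=0..6.
Cycle lengths of π_69 on ℤ/125ℤ: [50, 50, 10, 10, 2, 2, 1]; 7 cycles in total.
7 cycles on 125: each ℓ→(−1)^(ℓ−1), product (−1)^118 = +1.

+1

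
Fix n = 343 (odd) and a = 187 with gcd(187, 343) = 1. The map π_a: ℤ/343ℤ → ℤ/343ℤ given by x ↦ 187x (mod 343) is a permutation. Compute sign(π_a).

-1

Start at x=208: 208 → 137 → 237 → 72 → 87 → 148 → 236 → … (one orbit).
π_187 has 4 disjoint cycles with lengths [294, 42, 6, 1] on {0,…,342}.
4 cycles on 343: each ℓ→(−1)^(ℓ−1), product (−1)^339 = -1.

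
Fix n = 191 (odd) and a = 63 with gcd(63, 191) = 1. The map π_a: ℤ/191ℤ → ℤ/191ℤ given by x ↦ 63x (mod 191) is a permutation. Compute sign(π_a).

-1

Orbit of 1 under x↦63x: [1, 63, 149, 28, 45, 161, 20]… (length divides ord_191(63)).
Cycle type of π: 190 + 1; total 2 cycles.
2 cycles on 191: each ℓ→(−1)^(ℓ−1), product (−1)^189 = -1.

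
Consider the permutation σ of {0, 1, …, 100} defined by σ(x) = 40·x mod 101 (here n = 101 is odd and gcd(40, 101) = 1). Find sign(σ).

Orbit of 22 under x↦40x: [22, 72, 52, 60, 77, 50, 81]… (length divides ord_101(40)).
The orbit structure of x ↦ 40x mod 101: 2 orbits of sizes [100, 1].
Σ(ℓ_i−1) = 101−2 = 99; sign = (−1)^99 = -1.
(40|101)_J = -1 (Zolotarev's lemma cross-check).

-1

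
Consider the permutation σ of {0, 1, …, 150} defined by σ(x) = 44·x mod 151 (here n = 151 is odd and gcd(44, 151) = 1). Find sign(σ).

Trace 125: π^k(125) = [125, 64, 98, 84, 72, 148, 19] for k=0..6.
The orbit structure of x ↦ 44x mod 151: 7 orbits of sizes [25, 25, 25, 25, 25, 25, 1].
With 7 cycles on 151 points, sign = (−1)^{151−7} = +1.
The Jacobi symbol (44|151) = +1 (Zolotarev) agrees.

+1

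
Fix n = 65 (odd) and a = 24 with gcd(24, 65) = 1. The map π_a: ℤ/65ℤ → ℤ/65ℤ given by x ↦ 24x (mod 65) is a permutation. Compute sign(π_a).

Orbit of 44 under x↦24x: [44, 16, 59, 51, 54, 61, 34]… (length divides ord_65(24)).
Cycle type of π: 12×5 + 2×2 + 1; total 8 cycles.
65 − 8 = 57 transpositions; sign(π) = (−1)^57 = -1.
(24|65)_J = -1 (Zolotarev's lemma cross-check).

-1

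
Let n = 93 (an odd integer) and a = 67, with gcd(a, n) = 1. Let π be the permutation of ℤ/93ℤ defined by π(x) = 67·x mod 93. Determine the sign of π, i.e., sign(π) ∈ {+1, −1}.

Orbit of 1 under x↦67x: [1, 67, 25]… (length divides ord_93(67)).
The orbit structure of x ↦ 67x mod 93: 33 orbits of sizes [3, 3, 3, 3, 3, 3, 3, 3, 3, 3, 3, 3, 3, 3, 3, 3, 3, 3, 3, 3, 3, 3, 3, 3, 3, 3, 3, 3, 3, 3, 1, 1, 1].
With 33 cycles on 93 points, sign = (−1)^{93−33} = +1.

+1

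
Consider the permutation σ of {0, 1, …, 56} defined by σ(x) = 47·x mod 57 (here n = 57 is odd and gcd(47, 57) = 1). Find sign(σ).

Trace 17: π^k(17) = [17, 1, 47, 43, 26, 25, 35] for k=0..6.
6 cycles of lengths [18, 18, 9, 9, 2, 1].
6 cycles on 57: each ℓ→(−1)^(ℓ−1), product (−1)^51 = -1.

-1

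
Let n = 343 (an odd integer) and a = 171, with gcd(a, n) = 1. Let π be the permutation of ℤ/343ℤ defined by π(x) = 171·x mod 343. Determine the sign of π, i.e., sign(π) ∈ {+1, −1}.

Orbit of 11 under x↦171x: [11, 166, 260, 213, 65, 139, 102]… (length divides ord_343(171)).
Cycle type of π: 294 + 42 + 6 + 1; total 4 cycles.
sign(π) = (−1)^{n − #cycles} = (−1)^{343−4} = (−1)^339 = -1.

-1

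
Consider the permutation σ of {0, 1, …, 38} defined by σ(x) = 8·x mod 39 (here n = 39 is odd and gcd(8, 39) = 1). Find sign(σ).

+1

Start at x=25: 25 → 5 → 1 → 8 → 25 (one orbit).
Decompose π into cycles: lengths [4, 4, 4, 4, 4, 4, 4, 4, 4, 2, 1] (11 cycles, including the fixed point 0).
39 − 11 = 28 transpositions; sign(π) = (−1)^28 = +1.
Zolotarev: (8|39) = +1, matching the cycle-count sign.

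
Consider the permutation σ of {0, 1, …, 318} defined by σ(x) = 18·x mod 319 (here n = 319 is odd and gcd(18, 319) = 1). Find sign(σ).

+1

Start at x=196: 196 → 19 → 23 → 95 → 115 → 156 → 256 → … (one orbit).
Decompose π into cycles: lengths [140, 140, 28, 10, 1] (5 cycles, including the fixed point 0).
sign(π) = (−1)^{n − #cycles} = (−1)^{319−5} = (−1)^314 = +1.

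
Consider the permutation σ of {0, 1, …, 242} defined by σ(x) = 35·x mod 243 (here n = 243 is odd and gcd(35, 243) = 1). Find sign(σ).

-1

Orbit of 145 under x↦35x: [145, 215, 235, 206, 163, 116, 172]… (length divides ord_243(35)).
Cycle lengths of π_35 on ℤ/243ℤ: [54, 54, 54, 18, 18, 18, 6, 6, 6, 2, 2, 2, 2, 1]; 14 cycles in total.
14 cycles on 243: each ℓ→(−1)^(ℓ−1), product (−1)^229 = -1.
Check: (35/243) = -1 by Zolotarev.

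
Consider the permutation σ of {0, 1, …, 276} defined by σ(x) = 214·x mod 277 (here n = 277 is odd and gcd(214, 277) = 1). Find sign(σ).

Orbit of 57 under x↦214x: [57, 10, 201, 79, 9, 264, 265]… (length divides ord_277(214)).
5 cycles of lengths [69, 69, 69, 69, 1].
277 − 5 = 272 transpositions; sign(π) = (−1)^272 = +1.
Check: (214/277) = +1 by Zolotarev.

+1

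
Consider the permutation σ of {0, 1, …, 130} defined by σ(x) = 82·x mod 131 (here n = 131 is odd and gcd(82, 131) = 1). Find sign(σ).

Orbit of 77 under x↦82x: [77, 26, 36, 70, 107, 128, 16]… (length divides ord_131(82)).
Decompose π into cycles: lengths [130, 1] (2 cycles, including the fixed point 0).
With 2 cycles on 131 points, sign = (−1)^{131−2} = -1.

-1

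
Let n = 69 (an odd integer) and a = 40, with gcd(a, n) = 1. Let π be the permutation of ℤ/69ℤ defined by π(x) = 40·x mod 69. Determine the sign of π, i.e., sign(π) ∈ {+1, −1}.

Orbit of 61 under x↦40x: [61, 25, 34, 49, 28, 16, 19]… (length divides ord_69(40)).
π_40 has 6 disjoint cycles with lengths [22, 22, 22, 1, 1, 1] on {0,…,68}.
n − c = 69 − 6 = 63; sign = (−1)^63 = -1.

-1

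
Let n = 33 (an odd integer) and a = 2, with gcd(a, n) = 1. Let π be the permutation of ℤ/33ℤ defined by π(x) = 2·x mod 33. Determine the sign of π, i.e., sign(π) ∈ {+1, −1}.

Trace 8: π^k(8) = [8, 16, 32, 31, 29, 25, 17] for k=0..6.
Cycle lengths of π_2 on ℤ/33ℤ: [10, 10, 10, 2, 1]; 5 cycles in total.
Σ(ℓ_i−1) = 33−5 = 28; sign = (−1)^28 = +1.
Check: (2/33) = +1 by Zolotarev.

+1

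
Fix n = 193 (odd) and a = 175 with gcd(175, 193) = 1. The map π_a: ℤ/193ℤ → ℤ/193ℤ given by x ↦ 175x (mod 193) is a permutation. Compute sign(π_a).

Orbit of 27 under x↦175x: [27, 93, 63, 24, 147, 56, 150]… (length divides ord_193(175)).
3 cycles of lengths [96, 96, 1].
With 3 cycles on 193 points, sign = (−1)^{193−3} = +1.

+1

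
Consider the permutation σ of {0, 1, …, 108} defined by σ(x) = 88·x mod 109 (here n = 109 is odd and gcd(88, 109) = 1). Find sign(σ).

Trace 36: π^k(36) = [36, 7, 71, 35, 28, 66, 31] for k=0..6.
π_88 has 3 disjoint cycles with lengths [54, 54, 1] on {0,…,108}.
With 3 cycles on 109 points, sign = (−1)^{109−3} = +1.
(88|109)_J = +1 (Zolotarev's lemma cross-check).

+1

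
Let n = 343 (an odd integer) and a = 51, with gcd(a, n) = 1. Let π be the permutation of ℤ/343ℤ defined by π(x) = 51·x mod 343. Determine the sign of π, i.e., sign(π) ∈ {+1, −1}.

Trace 302: π^k(302) = [302, 310, 32, 260, 226, 207, 267] for k=0..6.
7 cycles of lengths [147, 147, 21, 21, 3, 3, 1].
343 − 7 = 336 transpositions; sign(π) = (−1)^336 = +1.
Zolotarev: (51|343) = +1, matching the cycle-count sign.

+1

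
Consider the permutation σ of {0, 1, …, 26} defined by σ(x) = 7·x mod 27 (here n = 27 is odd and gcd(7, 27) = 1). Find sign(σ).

+1

Start at x=22: 22 → 19 → 25 → 13 → 10 → 16 → 4 → … (one orbit).
Decompose π into cycles: lengths [9, 9, 3, 3, 1, 1, 1] (7 cycles, including the fixed point 0).
27 − 7 = 20 transpositions; sign(π) = (−1)^20 = +1.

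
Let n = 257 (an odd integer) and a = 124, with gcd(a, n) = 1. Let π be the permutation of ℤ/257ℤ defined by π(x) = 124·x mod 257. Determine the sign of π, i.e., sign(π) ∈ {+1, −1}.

+1

Orbit of 18 under x↦124x: [18, 176, 236, 223, 153, 211, 207]… (length divides ord_257(124)).
Cycle type of π: 128×2 + 1; total 3 cycles.
257 − 3 = 254 transpositions; sign(π) = (−1)^254 = +1.
(124|257)_J = +1 (Zolotarev's lemma cross-check).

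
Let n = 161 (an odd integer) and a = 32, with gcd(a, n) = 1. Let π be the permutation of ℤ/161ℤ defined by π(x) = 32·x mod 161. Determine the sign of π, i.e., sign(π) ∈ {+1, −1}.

Start at x=116: 116 → 9 → 127 → 39 → 121 → 8 → 95 → … (one orbit).
π_32 has 9 disjoint cycles with lengths [33, 33, 33, 33, 11, 11, 3, 3, 1] on {0,…,160}.
n − c = 161 − 9 = 152; sign = (−1)^152 = +1.
Check: (32/161) = +1 by Zolotarev.

+1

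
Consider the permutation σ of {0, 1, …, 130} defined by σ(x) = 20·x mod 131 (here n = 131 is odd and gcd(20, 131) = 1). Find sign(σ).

Trace 123: π^k(123) = [123, 102, 75, 59, 1, 20, 7] for k=0..6.
3 cycles of lengths [65, 65, 1].
131 − 3 = 128 transpositions; sign(π) = (−1)^128 = +1.

+1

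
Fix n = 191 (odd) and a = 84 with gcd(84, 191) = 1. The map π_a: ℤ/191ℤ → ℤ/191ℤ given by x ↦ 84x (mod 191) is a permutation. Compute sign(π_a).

-1

Trace 121: π^k(121) = [121, 41, 6, 122, 125, 186, 153] for k=0..6.
Cycle type of π: 38×5 + 1; total 6 cycles.
n − c = 191 − 6 = 185; sign = (−1)^185 = -1.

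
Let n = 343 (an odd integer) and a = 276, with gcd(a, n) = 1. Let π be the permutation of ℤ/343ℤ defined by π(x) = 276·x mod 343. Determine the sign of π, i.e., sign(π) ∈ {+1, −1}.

-1

Start at x=276: 276 → 30 → 48 → 214 → 68 → 246 → 325 → … (one orbit).
The orbit structure of x ↦ 276x mod 343: 16 orbits of sizes [42, 42, 42, 42, 42, 42, 42, 6, 6, 6, 6, 6, 6, 6, 6, 1].
n − c = 343 − 16 = 327; sign = (−1)^327 = -1.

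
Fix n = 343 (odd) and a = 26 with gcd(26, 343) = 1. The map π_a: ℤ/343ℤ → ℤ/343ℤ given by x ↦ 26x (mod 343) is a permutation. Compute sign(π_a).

-1

Start at x=144: 144 → 314 → 275 → 290 → 337 → 187 → 60 → … (one orbit).
4 cycles of lengths [294, 42, 6, 1].
sign(π) = (−1)^{n − #cycles} = (−1)^{343−4} = (−1)^339 = -1.
Via Zolotarev, sign(π_{26}) = (26|343) = -1.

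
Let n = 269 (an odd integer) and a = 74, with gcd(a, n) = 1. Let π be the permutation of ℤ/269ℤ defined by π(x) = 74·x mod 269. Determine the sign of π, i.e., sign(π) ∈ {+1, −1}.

Start at x=102: 102 → 16 → 108 → 191 → 146 → 44 → 28 → … (one orbit).
Cycle type of π: 268 + 1; total 2 cycles.
269 − 2 = 267 transpositions; sign(π) = (−1)^267 = -1.
Check: (74/269) = -1 by Zolotarev.

-1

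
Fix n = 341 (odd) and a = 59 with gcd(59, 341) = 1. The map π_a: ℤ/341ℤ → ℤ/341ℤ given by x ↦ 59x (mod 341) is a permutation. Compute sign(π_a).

Orbit of 157 under x↦59x: [157, 56, 235, 225, 317, 289, 1]… (length divides ord_341(59)).
Decompose π into cycles: lengths [15, 15, 15, 15, 15, 15, 15, 15, 15, 15, 15, 15, 15, 15, 15, 15, 15, 15, 15, 15, 15, 15, 5, 5, 1] (25 cycles, including the fixed point 0).
341 − 25 = 316 transpositions; sign(π) = (−1)^316 = +1.

+1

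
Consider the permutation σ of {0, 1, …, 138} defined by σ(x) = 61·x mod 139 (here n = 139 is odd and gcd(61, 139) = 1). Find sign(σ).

Start at x=94: 94 → 35 → 50 → 131 → 68 → 117 → 48 → … (one orbit).
π_61 has 2 disjoint cycles with lengths [138, 1] on {0,…,138}.
Σ(ℓ_i−1) = 139−2 = 137; sign = (−1)^137 = -1.
Check: (61/139) = -1 by Zolotarev.

-1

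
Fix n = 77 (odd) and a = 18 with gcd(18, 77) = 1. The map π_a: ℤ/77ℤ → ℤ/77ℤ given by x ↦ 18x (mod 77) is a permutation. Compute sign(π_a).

Trace 30: π^k(30) = [30, 1, 18, 16, 57, 25, 65] for k=0..6.
The orbit structure of x ↦ 18x mod 77: 6 orbits of sizes [30, 30, 10, 3, 3, 1].
With 6 cycles on 77 points, sign = (−1)^{77−6} = -1.
The Jacobi symbol (18|77) = -1 (Zolotarev) agrees.

-1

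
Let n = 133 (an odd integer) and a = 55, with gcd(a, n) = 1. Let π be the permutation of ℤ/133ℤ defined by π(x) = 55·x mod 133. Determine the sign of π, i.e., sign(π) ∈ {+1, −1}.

Trace 92: π^k(92) = [92, 6, 64, 62, 85, 20, 36] for k=0..6.
Decompose π into cycles: lengths [18, 18, 18, 18, 18, 18, 9, 9, 2, 2, 2, 1] (12 cycles, including the fixed point 0).
sign(π) = (−1)^{n − #cycles} = (−1)^{133−12} = (−1)^121 = -1.
Zolotarev: (55|133) = -1, matching the cycle-count sign.

-1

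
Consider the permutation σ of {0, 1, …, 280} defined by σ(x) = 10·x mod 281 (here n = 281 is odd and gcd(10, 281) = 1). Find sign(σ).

Trace 271: π^k(271) = [271, 181, 124, 116, 36, 79, 228] for k=0..6.
The orbit structure of x ↦ 10x mod 281: 11 orbits of sizes [28, 28, 28, 28, 28, 28, 28, 28, 28, 28, 1].
281 − 11 = 270 transpositions; sign(π) = (−1)^270 = +1.

+1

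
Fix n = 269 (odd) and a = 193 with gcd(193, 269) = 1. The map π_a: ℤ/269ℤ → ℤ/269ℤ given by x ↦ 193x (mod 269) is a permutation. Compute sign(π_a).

-1

Orbit of 126 under x↦193x: [126, 108, 131, 266, 228, 157, 173]… (length divides ord_269(193)).
2 cycles of lengths [268, 1].
Σ(ℓ_i−1) = 269−2 = 267; sign = (−1)^267 = -1.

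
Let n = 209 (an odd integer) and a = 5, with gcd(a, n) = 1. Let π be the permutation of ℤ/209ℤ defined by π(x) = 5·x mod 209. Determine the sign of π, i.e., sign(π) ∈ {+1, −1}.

Trace 80: π^k(80) = [80, 191, 119, 177, 49, 36, 180] for k=0..6.
Cycle lengths of π_5 on ℤ/209ℤ: [45, 45, 45, 45, 9, 9, 5, 5, 1]; 9 cycles in total.
sign(π) = (−1)^{n − #cycles} = (−1)^{209−9} = (−1)^200 = +1.
Check: (5/209) = +1 by Zolotarev.

+1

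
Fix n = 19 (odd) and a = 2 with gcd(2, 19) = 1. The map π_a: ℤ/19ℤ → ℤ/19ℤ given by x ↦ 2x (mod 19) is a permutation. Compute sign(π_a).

-1

Orbit of 11 under x↦2x: [11, 3, 6, 12, 5, 10, 1]… (length divides ord_19(2)).
The orbit structure of x ↦ 2x mod 19: 2 orbits of sizes [18, 1].
Σ(ℓ_i−1) = 19−2 = 17; sign = (−1)^17 = -1.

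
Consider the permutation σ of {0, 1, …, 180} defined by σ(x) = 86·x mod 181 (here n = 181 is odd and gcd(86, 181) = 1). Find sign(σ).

-1

Orbit of 162 under x↦86x: [162, 176, 113, 125, 71, 133, 35]… (length divides ord_181(86)).
Cycle type of π: 60×3 + 1; total 4 cycles.
n − c = 181 − 4 = 177; sign = (−1)^177 = -1.
The Jacobi symbol (86|181) = -1 (Zolotarev) agrees.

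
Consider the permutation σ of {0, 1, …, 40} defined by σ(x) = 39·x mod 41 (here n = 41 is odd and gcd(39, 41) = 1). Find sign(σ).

Start at x=36: 36 → 10 → 21 → 40 → 2 → 37 → 8 → … (one orbit).
The orbit structure of x ↦ 39x mod 41: 3 orbits of sizes [20, 20, 1].
41 − 3 = 38 transpositions; sign(π) = (−1)^38 = +1.
(39|41)_J = +1 (Zolotarev's lemma cross-check).

+1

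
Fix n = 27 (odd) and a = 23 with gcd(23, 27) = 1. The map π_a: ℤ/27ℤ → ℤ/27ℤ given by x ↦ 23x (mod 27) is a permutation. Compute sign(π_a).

-1

Trace 7: π^k(7) = [7, 26, 4, 11, 10, 14, 25] for k=0..6.
Decompose π into cycles: lengths [18, 6, 2, 1] (4 cycles, including the fixed point 0).
sign(π) = (−1)^{n − #cycles} = (−1)^{27−4} = (−1)^23 = -1.
Via Zolotarev, sign(π_{23}) = (23|27) = -1.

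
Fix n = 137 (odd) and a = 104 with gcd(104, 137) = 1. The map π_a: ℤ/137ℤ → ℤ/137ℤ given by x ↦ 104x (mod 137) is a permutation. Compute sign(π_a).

Orbit of 32 under x↦104x: [32, 40, 50, 131, 61, 42, 121]… (length divides ord_137(104)).
Decompose π into cycles: lengths [136, 1] (2 cycles, including the fixed point 0).
With 2 cycles on 137 points, sign = (−1)^{137−2} = -1.
Check: (104/137) = -1 by Zolotarev.

-1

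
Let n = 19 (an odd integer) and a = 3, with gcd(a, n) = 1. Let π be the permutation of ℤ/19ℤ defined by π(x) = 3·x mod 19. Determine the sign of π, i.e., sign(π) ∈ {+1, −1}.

-1

Start at x=8: 8 → 5 → 15 → 7 → 2 → 6 → 18 → … (one orbit).
Cycle lengths of π_3 on ℤ/19ℤ: [18, 1]; 2 cycles in total.
2 cycles on 19: each ℓ→(−1)^(ℓ−1), product (−1)^17 = -1.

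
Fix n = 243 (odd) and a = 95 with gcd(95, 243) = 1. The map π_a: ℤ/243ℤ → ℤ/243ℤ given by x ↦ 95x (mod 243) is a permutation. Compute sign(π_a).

-1

Start at x=137: 137 → 136 → 41 → 7 → 179 → 238 → 11 → … (one orbit).
The orbit structure of x ↦ 95x mod 243: 6 orbits of sizes [162, 54, 18, 6, 2, 1].
6 cycles on 243: each ℓ→(−1)^(ℓ−1), product (−1)^237 = -1.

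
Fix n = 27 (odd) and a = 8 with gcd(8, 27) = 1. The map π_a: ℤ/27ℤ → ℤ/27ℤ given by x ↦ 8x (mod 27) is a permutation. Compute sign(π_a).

-1

Start at x=26: 26 → 19 → 17 → 1 → 8 → 10 → 26 (one orbit).
Cycle type of π: 6×3 + 2×4 + 1; total 8 cycles.
27 − 8 = 19 transpositions; sign(π) = (−1)^19 = -1.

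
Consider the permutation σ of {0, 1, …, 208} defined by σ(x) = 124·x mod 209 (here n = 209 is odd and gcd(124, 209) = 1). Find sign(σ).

Orbit of 104 under x↦124x: [104, 147, 45, 146, 130, 27, 4]… (length divides ord_209(124)).
The orbit structure of x ↦ 124x mod 209: 6 orbits of sizes [90, 90, 18, 5, 5, 1].
Σ(ℓ_i−1) = 209−6 = 203; sign = (−1)^203 = -1.

-1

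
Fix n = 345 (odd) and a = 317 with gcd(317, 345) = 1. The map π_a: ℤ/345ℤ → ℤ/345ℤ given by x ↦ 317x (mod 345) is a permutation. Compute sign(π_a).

Trace 124: π^k(124) = [124, 323, 271, 2, 289, 188, 256] for k=0..6.
Cycle lengths of π_317 on ℤ/345ℤ: [44, 44, 44, 44, 44, 44, 22, 22, 11, 11, 4, 4, 4, 2, 1]; 15 cycles in total.
345 − 15 = 330 transpositions; sign(π) = (−1)^330 = +1.
The Jacobi symbol (317|345) = +1 (Zolotarev) agrees.

+1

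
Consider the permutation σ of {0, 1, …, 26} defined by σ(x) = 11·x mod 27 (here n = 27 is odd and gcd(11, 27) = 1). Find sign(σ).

Start at x=11: 11 → 13 → 8 → 7 → 23 → 10 → 2 → … (one orbit).
4 cycles of lengths [18, 6, 2, 1].
n − c = 27 − 4 = 23; sign = (−1)^23 = -1.
Via Zolotarev, sign(π_{11}) = (11|27) = -1.

-1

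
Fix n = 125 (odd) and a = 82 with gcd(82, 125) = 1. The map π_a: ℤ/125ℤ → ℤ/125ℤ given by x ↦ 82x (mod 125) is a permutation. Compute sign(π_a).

-1

Orbit of 51 under x↦82x: [51, 57, 49, 18, 101, 32, 124]… (length divides ord_125(82)).
Cycle lengths of π_82 on ℤ/125ℤ: [20, 20, 20, 20, 20, 4, 4, 4, 4, 4, 4, 1]; 12 cycles in total.
sign(π) = (−1)^{n − #cycles} = (−1)^{125−12} = (−1)^113 = -1.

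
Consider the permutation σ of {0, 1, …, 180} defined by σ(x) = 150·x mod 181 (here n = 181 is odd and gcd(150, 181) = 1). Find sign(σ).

-1

Orbit of 180 under x↦150x: [180, 31, 125, 107, 122, 19, 135]… (length divides ord_181(150)).
10 cycles of lengths [20, 20, 20, 20, 20, 20, 20, 20, 20, 1].
With 10 cycles on 181 points, sign = (−1)^{181−10} = -1.
Via Zolotarev, sign(π_{150}) = (150|181) = -1.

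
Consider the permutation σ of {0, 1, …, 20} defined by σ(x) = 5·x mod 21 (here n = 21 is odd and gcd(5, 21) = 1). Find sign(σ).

Orbit of 4 under x↦5x: [4, 20, 16, 17, 1, 5]… (length divides ord_21(5)).
Decompose π into cycles: lengths [6, 6, 6, 2, 1] (5 cycles, including the fixed point 0).
n − c = 21 − 5 = 16; sign = (−1)^16 = +1.
Check: (5/21) = +1 by Zolotarev.

+1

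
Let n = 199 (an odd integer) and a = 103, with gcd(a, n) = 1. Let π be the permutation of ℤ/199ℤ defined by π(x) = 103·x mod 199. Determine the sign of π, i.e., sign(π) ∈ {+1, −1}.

+1

Trace 139: π^k(139) = [139, 188, 61, 114, 1, 103, 62] for k=0..6.
π_103 has 19 disjoint cycles with lengths [11, 11, 11, 11, 11, 11, 11, 11, 11, 11, 11, 11, 11, 11, 11, 11, 11, 11, 1] on {0,…,198}.
sign(π) = (−1)^{n − #cycles} = (−1)^{199−19} = (−1)^180 = +1.
The Jacobi symbol (103|199) = +1 (Zolotarev) agrees.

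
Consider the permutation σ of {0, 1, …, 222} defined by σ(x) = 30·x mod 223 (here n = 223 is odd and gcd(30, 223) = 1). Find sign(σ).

+1

Start at x=98: 98 → 41 → 115 → 105 → 28 → 171 → 1 → … (one orbit).
Cycle lengths of π_30 on ℤ/223ℤ: [37, 37, 37, 37, 37, 37, 1]; 7 cycles in total.
7 cycles on 223: each ℓ→(−1)^(ℓ−1), product (−1)^216 = +1.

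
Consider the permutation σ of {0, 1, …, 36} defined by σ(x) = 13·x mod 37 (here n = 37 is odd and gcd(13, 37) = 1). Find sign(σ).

Start at x=21: 21 → 14 → 34 → 35 → 11 → 32 → 9 → … (one orbit).
Decompose π into cycles: lengths [36, 1] (2 cycles, including the fixed point 0).
2 cycles on 37: each ℓ→(−1)^(ℓ−1), product (−1)^35 = -1.

-1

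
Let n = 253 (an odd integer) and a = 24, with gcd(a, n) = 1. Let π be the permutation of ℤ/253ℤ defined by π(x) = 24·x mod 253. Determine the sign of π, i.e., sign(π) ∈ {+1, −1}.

Trace 1: π^k(1) = [1, 24, 70, 162, 93, 208, 185] for k=0..6.
Cycle lengths of π_24 on ℤ/253ℤ: [10, 10, 10, 10, 10, 10, 10, 10, 10, 10, 10, 10, 10, 10, 10, 10, 10, 10, 10, 10, 10, 10, 10, 1, 1, 1, 1, 1, 1, 1, 1, 1, 1, 1, 1, 1, 1, 1, 1, 1, 1, 1, 1, 1, 1, 1]; 46 cycles in total.
With 46 cycles on 253 points, sign = (−1)^{253−46} = -1.

-1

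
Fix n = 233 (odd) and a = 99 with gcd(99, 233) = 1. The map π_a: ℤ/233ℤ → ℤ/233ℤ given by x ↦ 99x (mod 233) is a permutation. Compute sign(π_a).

Trace 59: π^k(59) = [59, 16, 186, 7, 227, 105, 143] for k=0..6.
Cycle type of π: 232 + 1; total 2 cycles.
With 2 cycles on 233 points, sign = (−1)^{233−2} = -1.
Check: (99/233) = -1 by Zolotarev.

-1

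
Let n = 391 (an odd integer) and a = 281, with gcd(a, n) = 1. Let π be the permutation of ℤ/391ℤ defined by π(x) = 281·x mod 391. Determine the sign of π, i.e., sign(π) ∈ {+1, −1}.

-1

Orbit of 239 under x↦281x: [239, 298, 64, 389, 220, 42, 72]… (length divides ord_391(281)).
Decompose π into cycles: lengths [88, 88, 88, 88, 22, 8, 8, 1] (8 cycles, including the fixed point 0).
sign(π) = (−1)^{n − #cycles} = (−1)^{391−8} = (−1)^383 = -1.
Zolotarev: (281|391) = -1, matching the cycle-count sign.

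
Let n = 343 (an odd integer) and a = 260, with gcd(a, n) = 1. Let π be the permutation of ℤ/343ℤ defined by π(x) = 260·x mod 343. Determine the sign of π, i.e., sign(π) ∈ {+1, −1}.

+1

Orbit of 183 under x↦260x: [183, 246, 162, 274, 239, 57, 71]… (length divides ord_343(260)).
19 cycles of lengths [49, 49, 49, 49, 49, 49, 7, 7, 7, 7, 7, 7, 1, 1, 1, 1, 1, 1, 1].
sign(π) = (−1)^{n − #cycles} = (−1)^{343−19} = (−1)^324 = +1.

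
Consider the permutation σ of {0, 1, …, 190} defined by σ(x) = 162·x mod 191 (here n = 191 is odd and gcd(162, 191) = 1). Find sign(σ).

Start at x=154: 154 → 118 → 16 → 109 → 86 → 180 → 128 → … (one orbit).
Cycle type of π: 95×2 + 1; total 3 cycles.
With 3 cycles on 191 points, sign = (−1)^{191−3} = +1.

+1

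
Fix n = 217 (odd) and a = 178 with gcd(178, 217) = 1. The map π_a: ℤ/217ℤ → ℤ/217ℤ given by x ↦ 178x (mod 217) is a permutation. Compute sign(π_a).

+1

Trace 156: π^k(156) = [156, 209, 95, 201, 190, 185, 163] for k=0..6.
Cycle type of π: 30×6 + 10×3 + 6 + 1; total 11 cycles.
With 11 cycles on 217 points, sign = (−1)^{217−11} = +1.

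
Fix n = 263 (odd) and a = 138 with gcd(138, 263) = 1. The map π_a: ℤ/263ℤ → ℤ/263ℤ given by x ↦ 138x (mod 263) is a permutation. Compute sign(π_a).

Start at x=44: 44 → 23 → 18 → 117 → 103 → 12 → 78 → … (one orbit).
The orbit structure of x ↦ 138x mod 263: 3 orbits of sizes [131, 131, 1].
263 − 3 = 260 transpositions; sign(π) = (−1)^260 = +1.
Zolotarev: (138|263) = +1, matching the cycle-count sign.

+1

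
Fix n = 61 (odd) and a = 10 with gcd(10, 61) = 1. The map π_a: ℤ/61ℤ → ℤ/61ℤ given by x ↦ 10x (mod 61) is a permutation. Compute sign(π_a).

-1

Start at x=39: 39 → 24 → 57 → 21 → 27 → 26 → 16 → … (one orbit).
π_10 has 2 disjoint cycles with lengths [60, 1] on {0,…,60}.
2 cycles on 61: each ℓ→(−1)^(ℓ−1), product (−1)^59 = -1.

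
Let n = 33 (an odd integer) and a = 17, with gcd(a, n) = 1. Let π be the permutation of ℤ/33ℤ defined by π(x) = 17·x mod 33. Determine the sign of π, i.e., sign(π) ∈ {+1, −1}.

+1

Orbit of 29 under x↦17x: [29, 31, 32, 16, 8, 4, 2]… (length divides ord_33(17)).
Decompose π into cycles: lengths [10, 10, 10, 2, 1] (5 cycles, including the fixed point 0).
33 − 5 = 28 transpositions; sign(π) = (−1)^28 = +1.
Via Zolotarev, sign(π_{17}) = (17|33) = +1.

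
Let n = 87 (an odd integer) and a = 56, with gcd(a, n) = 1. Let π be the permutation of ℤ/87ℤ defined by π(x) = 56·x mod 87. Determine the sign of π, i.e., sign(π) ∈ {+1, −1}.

+1

Trace 25: π^k(25) = [25, 8, 13, 32, 52, 41, 34] for k=0..6.
Decompose π into cycles: lengths [28, 28, 28, 2, 1] (5 cycles, including the fixed point 0).
87 − 5 = 82 transpositions; sign(π) = (−1)^82 = +1.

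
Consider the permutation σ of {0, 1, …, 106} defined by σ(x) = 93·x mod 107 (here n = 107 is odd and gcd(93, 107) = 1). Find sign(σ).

Trace 82: π^k(82) = [82, 29, 22, 13, 32, 87, 66] for k=0..6.
2 cycles of lengths [106, 1].
sign(π) = (−1)^{n − #cycles} = (−1)^{107−2} = (−1)^105 = -1.

-1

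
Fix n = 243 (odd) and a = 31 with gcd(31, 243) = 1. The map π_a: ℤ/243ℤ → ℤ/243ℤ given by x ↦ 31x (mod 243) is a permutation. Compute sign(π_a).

+1

Orbit of 169 under x↦31x: [169, 136, 85, 205, 37, 175, 79]… (length divides ord_243(31)).
11 cycles of lengths [81, 81, 27, 27, 9, 9, 3, 3, 1, 1, 1].
With 11 cycles on 243 points, sign = (−1)^{243−11} = +1.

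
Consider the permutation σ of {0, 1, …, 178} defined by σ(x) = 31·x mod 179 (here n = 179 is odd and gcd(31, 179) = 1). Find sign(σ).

Trace 117: π^k(117) = [117, 47, 25, 59, 39, 135, 68] for k=0..6.
Decompose π into cycles: lengths [89, 89, 1] (3 cycles, including the fixed point 0).
n − c = 179 − 3 = 176; sign = (−1)^176 = +1.

+1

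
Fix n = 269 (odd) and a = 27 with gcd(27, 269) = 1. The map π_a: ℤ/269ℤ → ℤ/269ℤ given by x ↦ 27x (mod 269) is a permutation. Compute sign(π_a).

-1

Start at x=150: 150 → 15 → 136 → 175 → 152 → 69 → 249 → … (one orbit).
The orbit structure of x ↦ 27x mod 269: 2 orbits of sizes [268, 1].
sign(π) = (−1)^{n − #cycles} = (−1)^{269−2} = (−1)^267 = -1.
Check: (27/269) = -1 by Zolotarev.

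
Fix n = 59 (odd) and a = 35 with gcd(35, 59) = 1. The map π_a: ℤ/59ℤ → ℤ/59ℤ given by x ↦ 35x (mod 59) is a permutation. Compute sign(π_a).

Orbit of 16 under x↦35x: [16, 29, 12, 7, 9, 20, 51]… (length divides ord_59(35)).
3 cycles of lengths [29, 29, 1].
Σ(ℓ_i−1) = 59−3 = 56; sign = (−1)^56 = +1.
Zolotarev: (35|59) = +1, matching the cycle-count sign.

+1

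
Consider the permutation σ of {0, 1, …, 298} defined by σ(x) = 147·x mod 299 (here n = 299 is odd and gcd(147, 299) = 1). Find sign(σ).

+1

Orbit of 75 under x↦147x: [75, 261, 95, 211, 220, 48, 179]… (length divides ord_299(147)).
9 cycles of lengths [66, 66, 66, 66, 11, 11, 6, 6, 1].
Σ(ℓ_i−1) = 299−9 = 290; sign = (−1)^290 = +1.
Zolotarev: (147|299) = +1, matching the cycle-count sign.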